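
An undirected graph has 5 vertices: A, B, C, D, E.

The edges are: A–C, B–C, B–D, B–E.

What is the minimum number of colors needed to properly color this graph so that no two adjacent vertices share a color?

2

A and C are adjacent, so at least 2 colors are needed.
2 colors suffice: color red → {A, B}; color blue → {C, D, E}. No two adjacent vertices share a color.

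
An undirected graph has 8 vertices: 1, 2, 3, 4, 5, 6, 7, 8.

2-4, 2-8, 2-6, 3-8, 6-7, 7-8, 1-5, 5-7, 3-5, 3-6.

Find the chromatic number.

2

6 and 7 are adjacent, so at least 2 colors are needed.
A valid assignment using 2 colors: 1=b, 2=b, 3=b, 4=a, 5=a, 6=a, 7=b, 8=a. No two adjacent vertices share a color.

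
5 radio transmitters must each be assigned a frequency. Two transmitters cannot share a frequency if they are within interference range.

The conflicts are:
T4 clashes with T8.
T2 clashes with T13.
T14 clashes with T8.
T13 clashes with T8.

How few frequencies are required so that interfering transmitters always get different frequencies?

T4 and T8 conflict, so at least 2 frequencies are needed.
A valid assignment using 2 frequencies: T4=2, T2=1, T14=2, T13=2, T8=1. Each listed conflict is separated.

2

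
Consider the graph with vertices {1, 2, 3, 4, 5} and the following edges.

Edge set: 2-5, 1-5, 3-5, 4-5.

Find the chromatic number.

4 and 5 are adjacent, so at least 2 colors are needed.
2 colors suffice: 1=blue, 2=blue, 3=blue, 4=blue, 5=red. Each edge has distinct colors on its endpoints.

2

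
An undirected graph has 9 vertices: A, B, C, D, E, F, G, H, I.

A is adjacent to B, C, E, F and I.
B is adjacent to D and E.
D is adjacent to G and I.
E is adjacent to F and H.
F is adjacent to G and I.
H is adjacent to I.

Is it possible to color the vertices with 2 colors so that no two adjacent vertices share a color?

No

A, B, E form a triangle, so at least 3 colors are needed.
So 2 colors are not enough.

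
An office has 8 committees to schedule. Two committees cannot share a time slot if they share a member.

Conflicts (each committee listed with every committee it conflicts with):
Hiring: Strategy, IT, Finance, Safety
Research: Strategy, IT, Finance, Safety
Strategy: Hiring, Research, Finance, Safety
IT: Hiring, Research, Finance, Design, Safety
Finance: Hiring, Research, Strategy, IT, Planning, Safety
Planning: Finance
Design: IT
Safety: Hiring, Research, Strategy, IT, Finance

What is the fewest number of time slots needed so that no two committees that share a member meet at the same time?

Hiring, IT, Finance, Safety are mutually in conflict, so at least 4 time slots are needed.
4 time slots suffice: time slot 1 → {Finance, Design}; time slot 2 → {Strategy, IT, Planning}; time slot 3 → {Safety}; time slot 4 → {Hiring, Research}. No two conflicting committees share a time slot.

4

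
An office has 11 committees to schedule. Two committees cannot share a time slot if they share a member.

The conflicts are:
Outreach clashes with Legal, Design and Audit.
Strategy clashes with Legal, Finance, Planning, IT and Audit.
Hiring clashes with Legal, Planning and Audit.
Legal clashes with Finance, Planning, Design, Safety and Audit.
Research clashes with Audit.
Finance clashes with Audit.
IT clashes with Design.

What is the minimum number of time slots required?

Strategy, Legal, Finance, Audit all conflict with each other, so at least 4 time slots are needed.
4 time slots suffice: Outreach=3, Strategy=3, Hiring=3, Legal=1, Research=1, Finance=4, Planning=2, IT=1, Design=2, Safety=2, Audit=2. Each listed conflict is separated.

4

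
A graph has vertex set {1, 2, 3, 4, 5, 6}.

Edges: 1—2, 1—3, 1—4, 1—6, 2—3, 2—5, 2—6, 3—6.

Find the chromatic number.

4

1, 2, 3, 6 are pairwise adjacent (a clique of size 4), so at least 4 colors are needed.
4 colors suffice: 1=b, 2=a, 3=c, 4=a, 5=b, 6=d. No two adjacent vertices share a color.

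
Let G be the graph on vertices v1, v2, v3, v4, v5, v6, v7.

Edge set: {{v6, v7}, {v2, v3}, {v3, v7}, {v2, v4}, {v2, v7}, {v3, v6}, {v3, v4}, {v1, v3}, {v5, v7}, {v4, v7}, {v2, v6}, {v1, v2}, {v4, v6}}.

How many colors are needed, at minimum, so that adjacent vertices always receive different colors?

v2, v3, v4, v6, v7 are mutually adjacent (a clique of size 5), so at least 5 colors are needed.
5 colors suffice: color 1 → {v1, v7}; color 2 → {v3, v5}; color 3 → {v2}; color 4 → {v4}; color 5 → {v6}. Every edge joins two different colors.

5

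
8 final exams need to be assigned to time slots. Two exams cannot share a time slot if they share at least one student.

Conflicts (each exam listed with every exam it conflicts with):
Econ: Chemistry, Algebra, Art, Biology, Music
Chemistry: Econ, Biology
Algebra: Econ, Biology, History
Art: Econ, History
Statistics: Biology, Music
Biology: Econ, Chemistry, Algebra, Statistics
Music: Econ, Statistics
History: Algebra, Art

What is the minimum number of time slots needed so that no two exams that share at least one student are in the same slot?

3

Econ, Algebra, Biology are mutually in conflict, so at least 3 time slots are needed.
A valid assignment using 3 time slots: Econ=1, Chemistry=3, Algebra=3, Art=2, Statistics=1, Biology=2, Music=2, History=1. No two conflicting exams share a time slot.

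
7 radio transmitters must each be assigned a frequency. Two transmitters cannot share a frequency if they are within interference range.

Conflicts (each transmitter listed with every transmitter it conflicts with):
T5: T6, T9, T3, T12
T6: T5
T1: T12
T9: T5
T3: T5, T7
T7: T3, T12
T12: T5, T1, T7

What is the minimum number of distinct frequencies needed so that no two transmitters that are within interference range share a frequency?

T5 and T9 conflict, so at least 2 frequencies are needed.
2 frequencies suffice: T5=1, T6=2, T1=1, T9=2, T3=2, T7=1, T12=2. No two conflicting transmitters share a frequency.

2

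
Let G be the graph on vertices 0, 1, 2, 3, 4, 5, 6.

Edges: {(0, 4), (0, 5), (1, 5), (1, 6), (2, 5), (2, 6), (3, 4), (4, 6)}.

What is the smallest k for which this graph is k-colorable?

The cycle 2-6-4-0-5-2 has odd length 5, so it cannot be 2-colored; at least 3 colors are needed.
3 colors suffice: color a → {4, 5}; color b → {0, 3, 6}; color c → {1, 2}. No two adjacent vertices share a color.

3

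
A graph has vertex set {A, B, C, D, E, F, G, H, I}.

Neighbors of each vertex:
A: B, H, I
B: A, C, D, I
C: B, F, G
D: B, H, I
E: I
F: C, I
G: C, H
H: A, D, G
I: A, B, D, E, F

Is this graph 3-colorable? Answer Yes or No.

The chromatic number is 3. B, D, I are mutually adjacent, so at least 3 colors are needed.
One proper 3-coloring: A=3, B=2, C=1, D=3, E=2, F=2, G=2, H=1, I=1.
That is already a proper 3-coloring.

Yes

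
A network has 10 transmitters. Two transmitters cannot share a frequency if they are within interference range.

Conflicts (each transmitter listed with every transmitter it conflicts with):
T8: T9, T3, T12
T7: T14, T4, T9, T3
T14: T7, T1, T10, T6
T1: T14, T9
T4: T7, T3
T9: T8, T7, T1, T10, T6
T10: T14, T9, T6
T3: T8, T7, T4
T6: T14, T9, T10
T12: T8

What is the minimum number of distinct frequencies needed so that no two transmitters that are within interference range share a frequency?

T14, T10, T6 pairwise conflict, so at least 3 frequencies are needed.
A valid assignment using 3 frequencies: T8=2, T7=2, T14=1, T1=2, T4=3, T9=1, T10=3, T3=1, T6=2, T12=1. Every pair that conflicts lands in different frequencies.

3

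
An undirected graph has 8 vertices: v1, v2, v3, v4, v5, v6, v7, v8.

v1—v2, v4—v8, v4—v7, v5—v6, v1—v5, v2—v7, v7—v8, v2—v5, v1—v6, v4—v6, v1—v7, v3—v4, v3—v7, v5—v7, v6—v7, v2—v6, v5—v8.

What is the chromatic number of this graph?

5

v1, v2, v5, v6, v7 are mutually adjacent (a clique of size 5), so at least 5 colors are needed.
5 colors suffice: v1=4, v2=5, v3=3, v4=2, v5=2, v6=3, v7=1, v8=3. Every edge joins two different colors.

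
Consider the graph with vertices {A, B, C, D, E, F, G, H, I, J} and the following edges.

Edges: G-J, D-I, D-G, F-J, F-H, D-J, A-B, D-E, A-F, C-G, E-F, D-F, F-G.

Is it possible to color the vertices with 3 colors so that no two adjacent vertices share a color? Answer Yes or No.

D, F, G, J are mutually adjacent (a clique of size 4), so at least 4 colors are needed.
So 3 colors are not enough.

No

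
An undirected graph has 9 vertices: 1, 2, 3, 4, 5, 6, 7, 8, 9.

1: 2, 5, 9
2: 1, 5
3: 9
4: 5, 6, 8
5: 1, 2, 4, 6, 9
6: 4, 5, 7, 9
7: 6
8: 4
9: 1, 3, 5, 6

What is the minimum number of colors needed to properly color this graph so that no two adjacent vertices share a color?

3

1, 2, 5 form a triangle, so at least 3 colors are needed.
3 colors suffice: 1=b, 2=c, 3=a, 4=c, 5=a, 6=b, 7=a, 8=a, 9=c. Every edge joins two different colors.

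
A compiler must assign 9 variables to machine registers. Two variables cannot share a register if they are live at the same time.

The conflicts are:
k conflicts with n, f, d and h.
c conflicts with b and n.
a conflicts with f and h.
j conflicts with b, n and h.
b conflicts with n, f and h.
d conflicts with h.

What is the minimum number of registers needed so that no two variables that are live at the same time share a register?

c, b, n are mutually in conflict, so at least 3 registers are needed.
3 registers suffice: k=2, c=3, a=2, j=3, b=2, n=1, f=1, d=3, h=1. No two conflicting variables share a register.

3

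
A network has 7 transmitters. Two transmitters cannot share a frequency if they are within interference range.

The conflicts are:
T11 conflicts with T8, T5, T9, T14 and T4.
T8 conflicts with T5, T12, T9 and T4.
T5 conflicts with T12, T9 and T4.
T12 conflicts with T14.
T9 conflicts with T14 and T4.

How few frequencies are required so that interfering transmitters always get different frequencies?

5

T11, T8, T5, T9, T4 are mutually in conflict, so at least 5 frequencies are needed.
5 frequencies suffice: frequency 1 → {T12, T9}; frequency 2 → {T8, T14}; frequency 3 → {T5}; frequency 4 → {T11}; frequency 5 → {T4}. No two conflicting transmitters share a frequency.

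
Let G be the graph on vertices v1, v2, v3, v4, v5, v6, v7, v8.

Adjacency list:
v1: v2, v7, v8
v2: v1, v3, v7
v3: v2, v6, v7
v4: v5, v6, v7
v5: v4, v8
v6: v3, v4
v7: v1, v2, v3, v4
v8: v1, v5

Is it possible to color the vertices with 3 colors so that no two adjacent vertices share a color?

Yes

The chromatic number is 3. v2, v3, v7 form a triangle, so at least 3 colors are needed.
3 colors suffice: color 1 → {v5, v6, v7}; color 2 → {v1, v3, v4}; color 3 → {v2, v8}.
That is already a proper 3-coloring.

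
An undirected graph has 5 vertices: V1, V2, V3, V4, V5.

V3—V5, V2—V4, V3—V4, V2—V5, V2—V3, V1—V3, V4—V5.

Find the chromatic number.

4

V2, V3, V4, V5 are pairwise adjacent (a clique of size 4), so at least 4 colors are needed.
4 colors suffice: color 1 → {V3}; color 2 → {V1, V4}; color 3 → {V2}; color 4 → {V5}. Every edge joins two different colors.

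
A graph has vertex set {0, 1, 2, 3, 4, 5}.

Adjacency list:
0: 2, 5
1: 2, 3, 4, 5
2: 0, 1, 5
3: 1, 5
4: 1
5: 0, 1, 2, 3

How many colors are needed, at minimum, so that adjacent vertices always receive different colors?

3

1, 3, 5 are mutually adjacent, so at least 3 colors are needed.
3 colors suffice: color red → {0, 1}; color blue → {4, 5}; color green → {2, 3}. Each edge has distinct colors on its endpoints.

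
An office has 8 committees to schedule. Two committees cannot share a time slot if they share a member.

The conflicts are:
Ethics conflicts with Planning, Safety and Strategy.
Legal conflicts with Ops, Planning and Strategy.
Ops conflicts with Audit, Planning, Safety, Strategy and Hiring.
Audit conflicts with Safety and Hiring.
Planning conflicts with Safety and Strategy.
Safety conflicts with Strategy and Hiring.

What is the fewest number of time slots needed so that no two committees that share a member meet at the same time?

4

Ops, Audit, Safety, Hiring pairwise conflict, so at least 4 time slots are needed.
A valid assignment using 4 time slots: Ethics=1, Legal=2, Ops=1, Audit=4, Planning=4, Safety=2, Strategy=3, Hiring=3. Each listed conflict is separated.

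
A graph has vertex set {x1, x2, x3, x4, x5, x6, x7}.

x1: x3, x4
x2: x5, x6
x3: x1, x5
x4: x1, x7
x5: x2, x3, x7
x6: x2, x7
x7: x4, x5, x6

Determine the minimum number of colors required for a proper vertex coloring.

The cycle x1-x3-x5-x7-x4-x1 has odd length 5, so it cannot be 2-colored; at least 3 colors are needed.
3 colors suffice: color 1 → {x1, x5, x6}; color 2 → {x2, x3, x7}; color 3 → {x4}. Every edge joins two different colors.

3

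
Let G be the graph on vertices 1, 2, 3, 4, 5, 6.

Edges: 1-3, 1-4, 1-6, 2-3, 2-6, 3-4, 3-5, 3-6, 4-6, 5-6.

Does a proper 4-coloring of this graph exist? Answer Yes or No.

Yes

The chromatic number is 4. 1, 3, 4, 6 are pairwise adjacent (a clique of size 4), so at least 4 colors are needed.
One proper 4-coloring: 1=yellow, 2=green, 3=red, 4=green, 5=green, 6=blue.
That is already a proper 4-coloring.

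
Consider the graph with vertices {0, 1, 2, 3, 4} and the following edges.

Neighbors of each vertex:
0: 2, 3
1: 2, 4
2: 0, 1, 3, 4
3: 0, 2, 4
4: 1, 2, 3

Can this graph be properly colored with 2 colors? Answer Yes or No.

No

0, 2, 3 form a triangle, so at least 3 colors are needed.
So 2 colors are not enough.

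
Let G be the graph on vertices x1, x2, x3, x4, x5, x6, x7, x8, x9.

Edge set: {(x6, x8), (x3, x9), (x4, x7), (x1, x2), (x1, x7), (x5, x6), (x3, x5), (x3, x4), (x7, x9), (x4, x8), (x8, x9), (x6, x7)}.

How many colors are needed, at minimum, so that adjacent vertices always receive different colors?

The cycle x3-x4-x8-x6-x5-x3 has odd length 5, so it cannot be 2-colored; at least 3 colors are needed.
3 colors suffice: color red → {x2, x3, x7, x8}; color blue → {x1, x4, x6, x9}; color green → {x5}. Every edge joins two different colors.

3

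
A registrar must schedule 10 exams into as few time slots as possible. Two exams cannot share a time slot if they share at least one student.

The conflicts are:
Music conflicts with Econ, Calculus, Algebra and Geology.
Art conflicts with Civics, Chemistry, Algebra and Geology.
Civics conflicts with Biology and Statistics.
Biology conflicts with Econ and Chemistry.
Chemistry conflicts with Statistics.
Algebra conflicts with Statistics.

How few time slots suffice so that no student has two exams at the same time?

2

Music and Geology conflict, so at least 2 time slots are needed.
Using 2 time slots: Music=1, Art=1, Civics=2, Biology=1, Econ=2, Calculus=2, Chemistry=2, Algebra=2, Geology=2, Statistics=1. Each listed conflict is separated.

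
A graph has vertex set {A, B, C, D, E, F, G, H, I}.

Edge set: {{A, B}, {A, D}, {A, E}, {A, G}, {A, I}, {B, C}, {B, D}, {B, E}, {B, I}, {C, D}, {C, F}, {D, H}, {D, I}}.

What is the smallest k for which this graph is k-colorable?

A, B, D, I are pairwise adjacent (a clique of size 4), so at least 4 colors are needed.
A valid assignment using 4 colors: A=2, B=1, C=2, D=3, E=3, F=1, G=1, H=1, I=4. No two adjacent vertices share a color.

4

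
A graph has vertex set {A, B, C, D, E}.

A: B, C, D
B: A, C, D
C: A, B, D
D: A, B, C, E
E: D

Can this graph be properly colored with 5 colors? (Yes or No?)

The chromatic number is 4. A, B, C, D are mutually adjacent (a clique of size 4), so at least 4 colors are needed.
One proper 4-coloring: A=3, B=2, C=4, D=1, E=2.
Since 5 ≥ 4, a proper 5-coloring certainly exists.

Yes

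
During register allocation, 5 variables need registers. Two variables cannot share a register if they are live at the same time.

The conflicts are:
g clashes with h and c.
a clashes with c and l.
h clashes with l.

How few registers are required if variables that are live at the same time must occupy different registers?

The cycle l-a-c-g-h-l has odd length 5, so it cannot be 2-colored; at least 3 registers are needed.
3 registers suffice: register 1 → {h, c}; register 2 → {g, a}; register 3 → {l}. No two conflicting variables share a register.

3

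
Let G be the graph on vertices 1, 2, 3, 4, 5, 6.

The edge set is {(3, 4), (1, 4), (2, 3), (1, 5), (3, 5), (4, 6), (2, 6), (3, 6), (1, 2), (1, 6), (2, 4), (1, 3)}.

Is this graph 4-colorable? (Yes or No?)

1, 2, 3, 4, 6 are pairwise adjacent (a clique of size 5), so at least 5 colors are needed.
So 4 colors are not enough.

No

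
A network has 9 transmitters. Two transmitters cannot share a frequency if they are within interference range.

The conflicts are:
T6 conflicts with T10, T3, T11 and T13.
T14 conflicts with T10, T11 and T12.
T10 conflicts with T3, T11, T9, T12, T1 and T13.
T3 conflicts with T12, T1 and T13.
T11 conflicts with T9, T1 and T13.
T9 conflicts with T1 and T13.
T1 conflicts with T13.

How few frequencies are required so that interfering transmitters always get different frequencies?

5

T10, T11, T9, T1, T13 are mutually in conflict, so at least 5 frequencies are needed.
5 frequencies suffice: T6=4, T14=2, T10=1, T3=3, T11=3, T9=5, T12=4, T1=4, T13=2. No two conflicting transmitters share a frequency.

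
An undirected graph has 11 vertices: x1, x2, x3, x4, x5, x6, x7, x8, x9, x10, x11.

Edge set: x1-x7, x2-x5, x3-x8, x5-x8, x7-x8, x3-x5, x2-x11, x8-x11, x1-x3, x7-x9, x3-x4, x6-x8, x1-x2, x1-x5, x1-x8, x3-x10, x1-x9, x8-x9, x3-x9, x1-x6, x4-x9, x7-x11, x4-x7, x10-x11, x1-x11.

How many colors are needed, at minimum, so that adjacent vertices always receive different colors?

4

x1, x3, x5, x8 form a clique, so at least 4 colors are needed.
4 colors suffice: color R → {x1, x4, x10}; color B → {x2, x8}; color G → {x3, x6, x7}; color Y → {x5, x9, x11}. Each edge has distinct colors on its endpoints.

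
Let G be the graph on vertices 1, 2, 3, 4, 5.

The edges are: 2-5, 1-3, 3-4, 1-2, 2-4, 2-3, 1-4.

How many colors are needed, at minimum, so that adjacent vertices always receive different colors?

4

1, 2, 3, 4 form a clique, so at least 4 colors are needed.
4 colors suffice: 1=green, 2=red, 3=yellow, 4=blue, 5=blue. Each edge has distinct colors on its endpoints.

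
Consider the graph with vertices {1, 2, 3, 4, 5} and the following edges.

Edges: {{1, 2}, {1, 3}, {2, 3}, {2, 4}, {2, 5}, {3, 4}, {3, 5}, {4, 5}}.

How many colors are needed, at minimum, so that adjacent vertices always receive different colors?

2, 3, 4, 5 form a clique, so at least 4 colors are needed.
4 colors suffice: color a → {3}; color b → {2}; color c → {1, 4}; color d → {5}. Every edge joins two different colors.

4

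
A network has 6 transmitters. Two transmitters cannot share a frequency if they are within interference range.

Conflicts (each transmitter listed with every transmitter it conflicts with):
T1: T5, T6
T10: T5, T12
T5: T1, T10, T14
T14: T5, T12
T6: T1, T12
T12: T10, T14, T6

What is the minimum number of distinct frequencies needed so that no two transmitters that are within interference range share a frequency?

3

The cycle T12-T14-T5-T1-T6-T12 has odd length 5, so it cannot be 2-colored; at least 3 frequencies are needed.
3 frequencies suffice: T1=3, T10=2, T5=1, T14=2, T6=2, T12=1. Every pair that conflicts lands in different frequencies.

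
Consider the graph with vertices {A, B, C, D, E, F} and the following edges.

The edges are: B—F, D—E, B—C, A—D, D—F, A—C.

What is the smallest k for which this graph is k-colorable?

The cycle D-F-B-C-A-D has odd length 5, so it cannot be 2-colored; at least 3 colors are needed.
3 colors suffice: color 1 → {B, D}; color 2 → {A, E, F}; color 3 → {C}. Every edge joins two different colors.

3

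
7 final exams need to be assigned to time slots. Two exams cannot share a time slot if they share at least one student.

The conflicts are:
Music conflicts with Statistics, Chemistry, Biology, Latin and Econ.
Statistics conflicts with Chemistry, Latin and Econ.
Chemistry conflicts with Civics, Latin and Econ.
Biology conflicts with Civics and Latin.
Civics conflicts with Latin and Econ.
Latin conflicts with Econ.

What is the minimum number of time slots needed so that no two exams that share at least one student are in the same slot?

Music, Statistics, Chemistry, Latin, Econ are mutually in conflict, so at least 5 time slots are needed.
5 time slots suffice: time slot 1 → {Latin}; time slot 2 → {Chemistry, Biology}; time slot 3 → {Music, Civics}; time slot 4 → {Econ}; time slot 5 → {Statistics}. Each listed conflict is separated.

5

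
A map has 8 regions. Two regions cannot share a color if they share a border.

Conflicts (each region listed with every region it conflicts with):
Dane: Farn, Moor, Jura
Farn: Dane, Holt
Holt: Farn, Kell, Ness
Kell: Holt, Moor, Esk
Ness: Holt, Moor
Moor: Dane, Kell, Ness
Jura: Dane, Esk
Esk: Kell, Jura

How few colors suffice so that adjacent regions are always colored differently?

The cycle Dane-Farn-Holt-Ness-Moor-Dane has odd length 5, so it cannot be 2-colored; at least 3 colors are needed.
3 colors suffice: color 1 → {Holt, Moor, Esk}; color 2 → {Dane, Kell, Ness}; color 3 → {Farn, Jura}. No two conflicting regions share a color.

3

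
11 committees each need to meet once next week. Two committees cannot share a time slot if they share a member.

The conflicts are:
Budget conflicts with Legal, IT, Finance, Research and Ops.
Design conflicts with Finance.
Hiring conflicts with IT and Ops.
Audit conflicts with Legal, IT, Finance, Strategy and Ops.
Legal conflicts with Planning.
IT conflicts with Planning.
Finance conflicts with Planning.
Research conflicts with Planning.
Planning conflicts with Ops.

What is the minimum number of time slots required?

Audit and Strategy conflict, so at least 2 time slots are needed.
2 time slots suffice: Budget=1, Design=1, Hiring=1, Audit=1, Legal=2, IT=2, Finance=2, Research=2, Strategy=2, Planning=1, Ops=2. Each listed conflict is separated.

2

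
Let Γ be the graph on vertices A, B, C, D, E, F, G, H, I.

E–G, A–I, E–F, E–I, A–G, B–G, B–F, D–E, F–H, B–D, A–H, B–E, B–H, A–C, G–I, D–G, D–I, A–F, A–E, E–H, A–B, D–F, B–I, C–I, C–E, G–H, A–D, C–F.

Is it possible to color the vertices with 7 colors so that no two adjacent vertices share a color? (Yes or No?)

The chromatic number is 6. A, B, D, E, G, I are pairwise adjacent (a clique of size 6), so at least 6 colors are needed.
6 colors suffice: color 1 → {A}; color 2 → {E}; color 3 → {B, C}; color 4 → {F, I}; color 5 → {G}; color 6 → {D, H}.
Since 7 ≥ 6, a proper 7-coloring certainly exists.

Yes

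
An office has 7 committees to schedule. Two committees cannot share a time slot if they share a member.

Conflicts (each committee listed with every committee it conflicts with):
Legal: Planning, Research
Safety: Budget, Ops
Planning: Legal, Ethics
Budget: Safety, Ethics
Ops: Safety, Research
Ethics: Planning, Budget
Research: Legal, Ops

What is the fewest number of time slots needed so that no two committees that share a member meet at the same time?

3

The cycle Ops-Safety-Budget-Ethics-Planning-Legal-Research-Ops has odd length 7, so it cannot be 2-colored; at least 3 time slots are needed.
A valid assignment using 3 time slots: Legal=2, Safety=1, Planning=3, Budget=2, Ops=2, Ethics=1, Research=1. Every pair that conflicts lands in different time slots.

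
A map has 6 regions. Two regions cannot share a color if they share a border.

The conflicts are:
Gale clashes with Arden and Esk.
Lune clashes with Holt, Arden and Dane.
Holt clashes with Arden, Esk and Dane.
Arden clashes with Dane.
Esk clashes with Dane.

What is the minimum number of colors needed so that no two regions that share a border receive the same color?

4

Lune, Holt, Arden, Dane are mutually in conflict, so at least 4 colors are needed.
4 colors suffice: Gale=1, Lune=4, Holt=1, Arden=2, Esk=2, Dane=3. Each listed conflict is separated.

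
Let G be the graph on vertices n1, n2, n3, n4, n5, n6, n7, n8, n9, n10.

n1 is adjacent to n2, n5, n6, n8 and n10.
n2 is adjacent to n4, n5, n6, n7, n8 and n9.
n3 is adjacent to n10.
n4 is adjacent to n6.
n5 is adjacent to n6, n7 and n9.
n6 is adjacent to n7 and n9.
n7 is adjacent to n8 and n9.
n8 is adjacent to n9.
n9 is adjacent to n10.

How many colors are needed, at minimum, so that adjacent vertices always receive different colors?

5

n2, n5, n6, n7, n9 are mutually adjacent (a clique of size 5), so at least 5 colors are needed.
A valid assignment using 5 colors: n1=3, n2=1, n3=2, n4=3, n5=5, n6=2, n7=4, n8=2, n9=3, n10=1. No two adjacent vertices share a color.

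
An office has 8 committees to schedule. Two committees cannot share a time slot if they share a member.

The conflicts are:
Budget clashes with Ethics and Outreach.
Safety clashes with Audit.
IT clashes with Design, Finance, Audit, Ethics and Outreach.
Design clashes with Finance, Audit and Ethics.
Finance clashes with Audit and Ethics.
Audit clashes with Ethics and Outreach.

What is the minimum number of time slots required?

5

IT, Design, Finance, Audit, Ethics pairwise conflict, so at least 5 time slots are needed.
5 time slots suffice: time slot 1 → {Budget, Audit}; time slot 2 → {Safety, IT}; time slot 3 → {Ethics, Outreach}; time slot 4 → {Finance}; time slot 5 → {Design}. No two conflicting committees share a time slot.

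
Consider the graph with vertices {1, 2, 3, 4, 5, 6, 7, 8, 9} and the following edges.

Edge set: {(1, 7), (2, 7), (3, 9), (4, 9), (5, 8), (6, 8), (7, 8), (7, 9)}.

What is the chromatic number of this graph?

2

3 and 9 are adjacent, so at least 2 colors are needed.
2 colors suffice: 1=blue, 2=blue, 3=red, 4=red, 5=red, 6=red, 7=red, 8=blue, 9=blue. Each edge has distinct colors on its endpoints.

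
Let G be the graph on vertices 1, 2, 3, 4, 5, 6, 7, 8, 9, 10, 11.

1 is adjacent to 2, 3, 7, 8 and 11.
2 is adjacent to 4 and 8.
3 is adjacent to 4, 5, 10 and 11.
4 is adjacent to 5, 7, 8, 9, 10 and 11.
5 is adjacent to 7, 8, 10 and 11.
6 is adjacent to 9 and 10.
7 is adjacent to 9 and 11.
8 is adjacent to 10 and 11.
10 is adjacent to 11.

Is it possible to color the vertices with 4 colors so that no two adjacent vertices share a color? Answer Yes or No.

No

4, 5, 8, 10, 11 form a clique, so at least 5 colors are needed.
So 4 colors are not enough.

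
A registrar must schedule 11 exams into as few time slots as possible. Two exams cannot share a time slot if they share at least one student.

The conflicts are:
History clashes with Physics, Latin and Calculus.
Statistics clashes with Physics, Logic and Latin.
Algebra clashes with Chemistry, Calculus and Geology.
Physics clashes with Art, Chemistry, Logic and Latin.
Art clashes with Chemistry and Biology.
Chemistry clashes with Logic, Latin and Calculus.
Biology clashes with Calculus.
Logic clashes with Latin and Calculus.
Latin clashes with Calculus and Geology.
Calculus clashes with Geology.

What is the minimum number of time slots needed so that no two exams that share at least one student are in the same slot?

Chemistry, Logic, Latin, Calculus all conflict with each other, so at least 4 time slots are needed.
4 time slots suffice: time slot 1 → {Physics, Calculus}; time slot 2 → {Algebra, Art, Latin}; time slot 3 → {History, Statistics, Chemistry, Biology, Geology}; time slot 4 → {Logic}. Each listed conflict is separated.

4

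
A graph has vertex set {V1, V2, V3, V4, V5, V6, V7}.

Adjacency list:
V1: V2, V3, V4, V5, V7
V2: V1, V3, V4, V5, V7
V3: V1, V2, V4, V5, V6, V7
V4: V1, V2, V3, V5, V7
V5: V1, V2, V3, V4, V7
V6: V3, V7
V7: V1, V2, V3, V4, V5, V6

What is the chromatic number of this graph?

6

V1, V2, V3, V4, V5, V7 form a clique, so at least 6 colors are needed.
A valid assignment using 6 colors: V1=3, V2=5, V3=1, V4=4, V5=6, V6=3, V7=2. No two adjacent vertices share a color.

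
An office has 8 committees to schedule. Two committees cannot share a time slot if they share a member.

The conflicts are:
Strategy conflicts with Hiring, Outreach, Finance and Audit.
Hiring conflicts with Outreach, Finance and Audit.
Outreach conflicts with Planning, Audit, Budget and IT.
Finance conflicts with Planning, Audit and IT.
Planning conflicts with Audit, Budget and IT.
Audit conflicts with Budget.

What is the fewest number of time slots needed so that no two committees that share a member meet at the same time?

Strategy, Hiring, Outreach, Audit are mutually in conflict, so at least 4 time slots are needed.
4 time slots suffice: Strategy=3, Hiring=4, Outreach=2, Finance=2, Planning=3, Audit=1, Budget=4, IT=1. Each listed conflict is separated.

4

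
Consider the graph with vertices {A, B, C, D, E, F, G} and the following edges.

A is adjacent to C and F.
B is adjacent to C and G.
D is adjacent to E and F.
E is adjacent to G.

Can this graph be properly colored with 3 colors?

Yes

The chromatic number is 3. The cycle A-C-B-G-E-D-F-A has odd length 7, so it cannot be 2-colored; at least 3 colors are needed.
3 colors suffice: color 1 → {C, F, G}; color 2 → {A, B, E}; color 3 → {D}.
That is already a proper 3-coloring.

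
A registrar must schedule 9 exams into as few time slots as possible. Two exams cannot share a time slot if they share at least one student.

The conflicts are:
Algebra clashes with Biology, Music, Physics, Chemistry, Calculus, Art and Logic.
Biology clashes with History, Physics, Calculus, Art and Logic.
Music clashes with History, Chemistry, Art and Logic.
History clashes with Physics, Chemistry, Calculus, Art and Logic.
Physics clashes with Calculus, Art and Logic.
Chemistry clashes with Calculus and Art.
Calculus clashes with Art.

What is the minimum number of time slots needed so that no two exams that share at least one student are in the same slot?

Algebra, Biology, Physics, Calculus, Art pairwise conflict, so at least 5 time slots are needed.
A valid assignment using 5 time slots: Algebra=1, Biology=5, Music=3, History=1, Physics=4, Chemistry=4, Calculus=3, Art=2, Logic=2. Every pair that conflicts lands in different time slots.

5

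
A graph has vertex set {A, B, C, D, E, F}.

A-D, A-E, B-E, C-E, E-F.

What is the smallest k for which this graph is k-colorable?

2

B and E are adjacent, so at least 2 colors are needed.
One proper 2-coloring: A=blue, B=blue, C=blue, D=red, E=red, F=blue. Each edge has distinct colors on its endpoints.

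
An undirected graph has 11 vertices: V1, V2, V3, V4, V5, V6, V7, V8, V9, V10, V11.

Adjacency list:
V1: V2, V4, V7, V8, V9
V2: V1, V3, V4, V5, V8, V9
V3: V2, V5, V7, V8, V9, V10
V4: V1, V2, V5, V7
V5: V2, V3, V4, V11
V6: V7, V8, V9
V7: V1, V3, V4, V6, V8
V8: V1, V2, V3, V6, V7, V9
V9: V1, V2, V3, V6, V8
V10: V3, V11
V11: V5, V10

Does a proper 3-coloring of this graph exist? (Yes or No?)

No

V1, V2, V8, V9 are pairwise adjacent (a clique of size 4), so at least 4 colors are needed.
So 3 colors are not enough.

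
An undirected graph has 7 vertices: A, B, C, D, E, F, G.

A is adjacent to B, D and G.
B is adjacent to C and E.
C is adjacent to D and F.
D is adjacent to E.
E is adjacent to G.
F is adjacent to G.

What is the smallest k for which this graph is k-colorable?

3

The cycle B-A-G-F-C-B has odd length 5, so it cannot be 2-colored; at least 3 colors are needed.
3 colors suffice: color 1 → {C, G}; color 2 → {A, E, F}; color 3 → {B, D}. No two adjacent vertices share a color.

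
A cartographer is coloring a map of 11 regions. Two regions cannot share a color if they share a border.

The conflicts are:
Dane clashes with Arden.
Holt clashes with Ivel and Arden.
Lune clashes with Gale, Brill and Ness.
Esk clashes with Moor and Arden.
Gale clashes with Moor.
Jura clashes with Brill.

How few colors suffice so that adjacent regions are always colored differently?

2

Lune and Brill conflict, so at least 2 colors are needed.
2 colors suffice: Dane=2, Holt=2, Lune=1, Ivel=1, Esk=2, Gale=2, Jura=1, Brill=2, Moor=1, Ness=2, Arden=1. Every pair that conflicts lands in different colors.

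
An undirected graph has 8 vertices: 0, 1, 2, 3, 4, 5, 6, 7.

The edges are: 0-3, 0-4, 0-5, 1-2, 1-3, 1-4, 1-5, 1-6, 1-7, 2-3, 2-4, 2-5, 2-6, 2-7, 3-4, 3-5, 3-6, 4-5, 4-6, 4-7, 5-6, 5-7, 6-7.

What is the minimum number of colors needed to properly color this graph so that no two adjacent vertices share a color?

1, 2, 3, 4, 5, 6 are mutually adjacent (a clique of size 6), so at least 6 colors are needed.
One proper 6-coloring: 0=c, 1=d, 2=c, 3=e, 4=a, 5=b, 6=f, 7=e. No two adjacent vertices share a color.

6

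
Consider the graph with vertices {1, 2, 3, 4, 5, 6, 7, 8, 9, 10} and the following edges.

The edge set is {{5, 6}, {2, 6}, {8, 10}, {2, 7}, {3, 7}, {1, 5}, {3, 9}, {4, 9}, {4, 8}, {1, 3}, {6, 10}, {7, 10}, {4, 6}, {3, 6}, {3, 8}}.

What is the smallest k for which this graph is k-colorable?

2

2 and 6 are adjacent, so at least 2 colors are needed.
2 colors suffice: 1=red, 2=blue, 3=blue, 4=blue, 5=blue, 6=red, 7=red, 8=red, 9=red, 10=blue. Each edge has distinct colors on its endpoints.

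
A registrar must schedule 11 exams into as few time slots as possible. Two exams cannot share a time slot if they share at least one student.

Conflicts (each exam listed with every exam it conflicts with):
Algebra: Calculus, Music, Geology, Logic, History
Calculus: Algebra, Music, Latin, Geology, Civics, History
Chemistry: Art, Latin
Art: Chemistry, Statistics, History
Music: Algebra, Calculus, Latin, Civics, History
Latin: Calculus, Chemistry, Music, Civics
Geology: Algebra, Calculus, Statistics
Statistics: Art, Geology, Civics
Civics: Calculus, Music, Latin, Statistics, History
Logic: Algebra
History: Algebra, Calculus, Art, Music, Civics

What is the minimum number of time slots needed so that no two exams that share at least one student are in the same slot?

4

Calculus, Music, Civics, History are mutually in conflict, so at least 4 time slots are needed.
4 time slots suffice: Algebra=3, Calculus=1, Chemistry=1, Art=3, Music=4, Latin=2, Geology=2, Statistics=1, Civics=3, Logic=1, History=2. No two conflicting exams share a time slot.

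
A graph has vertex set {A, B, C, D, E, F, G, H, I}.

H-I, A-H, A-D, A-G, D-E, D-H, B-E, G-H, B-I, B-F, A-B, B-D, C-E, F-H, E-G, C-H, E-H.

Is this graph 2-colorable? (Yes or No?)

A, B, D are pairwise adjacent, so at least 3 colors are needed.
So 2 colors are not enough.

No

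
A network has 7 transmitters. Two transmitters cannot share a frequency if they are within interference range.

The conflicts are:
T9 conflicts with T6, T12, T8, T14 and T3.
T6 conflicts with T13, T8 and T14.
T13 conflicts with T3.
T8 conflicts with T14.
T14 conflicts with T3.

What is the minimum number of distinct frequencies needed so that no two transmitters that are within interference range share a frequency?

4

T9, T6, T8, T14 are mutually in conflict, so at least 4 frequencies are needed.
4 frequencies suffice: frequency 1 → {T9, T13}; frequency 2 → {T6, T12, T3}; frequency 3 → {T14}; frequency 4 → {T8}. Each listed conflict is separated.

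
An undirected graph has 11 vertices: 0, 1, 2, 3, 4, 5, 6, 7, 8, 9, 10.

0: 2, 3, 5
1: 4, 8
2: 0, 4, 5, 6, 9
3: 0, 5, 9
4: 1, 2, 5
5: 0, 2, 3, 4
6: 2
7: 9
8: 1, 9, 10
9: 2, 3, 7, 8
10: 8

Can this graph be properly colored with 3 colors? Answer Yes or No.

The chromatic number is 3. 0, 3, 5 form a triangle, so at least 3 colors are needed.
3 colors suffice: 0=green, 1=blue, 2=red, 3=red, 4=green, 5=blue, 6=blue, 7=red, 8=red, 9=blue, 10=blue.
That is already a proper 3-coloring.

Yes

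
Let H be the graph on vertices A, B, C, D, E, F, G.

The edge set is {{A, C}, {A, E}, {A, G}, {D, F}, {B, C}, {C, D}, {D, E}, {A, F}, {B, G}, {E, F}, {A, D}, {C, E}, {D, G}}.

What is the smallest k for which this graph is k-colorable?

A, D, E, F are pairwise adjacent (a clique of size 4), so at least 4 colors are needed.
4 colors suffice: color red → {B, D}; color blue → {A}; color green → {E, G}; color yellow → {C, F}. No two adjacent vertices share a color.

4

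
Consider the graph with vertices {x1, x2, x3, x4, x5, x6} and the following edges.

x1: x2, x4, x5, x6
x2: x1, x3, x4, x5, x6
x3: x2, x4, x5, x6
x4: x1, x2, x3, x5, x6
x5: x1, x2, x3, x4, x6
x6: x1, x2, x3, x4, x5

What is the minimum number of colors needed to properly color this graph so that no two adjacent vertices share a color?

5

x1, x2, x4, x5, x6 are pairwise adjacent (a clique of size 5), so at least 5 colors are needed.
5 colors suffice: x1=5, x2=1, x3=5, x4=2, x5=4, x6=3. Every edge joins two different colors.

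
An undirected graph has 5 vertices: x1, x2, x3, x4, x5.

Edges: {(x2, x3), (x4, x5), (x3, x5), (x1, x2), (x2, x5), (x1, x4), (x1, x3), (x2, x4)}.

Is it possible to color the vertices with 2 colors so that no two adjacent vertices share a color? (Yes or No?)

x2, x4, x5 are pairwise adjacent, so at least 3 colors are needed.
So 2 colors are not enough.

No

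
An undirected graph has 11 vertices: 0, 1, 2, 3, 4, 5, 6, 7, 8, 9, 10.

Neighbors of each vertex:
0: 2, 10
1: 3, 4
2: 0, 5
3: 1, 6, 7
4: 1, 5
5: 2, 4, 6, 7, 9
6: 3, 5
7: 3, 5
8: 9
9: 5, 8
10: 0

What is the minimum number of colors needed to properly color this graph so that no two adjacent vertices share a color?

3

The cycle 1-4-5-7-3-1 has odd length 5, so it cannot be 2-colored; at least 3 colors are needed.
3 colors suffice: 0=a, 1=c, 2=b, 3=a, 4=b, 5=a, 6=b, 7=b, 8=a, 9=b, 10=b. No two adjacent vertices share a color.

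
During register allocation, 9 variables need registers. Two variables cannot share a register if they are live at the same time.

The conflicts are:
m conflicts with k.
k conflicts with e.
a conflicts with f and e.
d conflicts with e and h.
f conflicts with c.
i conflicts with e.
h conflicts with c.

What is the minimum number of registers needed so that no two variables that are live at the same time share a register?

2

f and c conflict, so at least 2 registers are needed.
2 registers suffice: m=1, k=2, a=2, d=2, f=1, i=2, e=1, h=1, c=2. No two conflicting variables share a register.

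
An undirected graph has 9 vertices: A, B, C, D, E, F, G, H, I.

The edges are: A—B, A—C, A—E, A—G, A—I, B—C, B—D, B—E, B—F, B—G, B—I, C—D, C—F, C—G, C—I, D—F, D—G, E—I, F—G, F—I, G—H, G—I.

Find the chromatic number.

5

B, C, D, F, G form a clique, so at least 5 colors are needed.
A valid assignment using 5 colors: A=5, B=2, C=3, D=4, E=1, F=5, G=1, H=2, I=4. Each edge has distinct colors on its endpoints.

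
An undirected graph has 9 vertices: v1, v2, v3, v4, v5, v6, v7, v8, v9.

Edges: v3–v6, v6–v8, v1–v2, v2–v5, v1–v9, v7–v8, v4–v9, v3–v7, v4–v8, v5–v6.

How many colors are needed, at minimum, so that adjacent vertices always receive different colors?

The cycle v8-v6-v5-v2-v1-v9-v4-v8 has odd length 7, so it cannot be 2-colored; at least 3 colors are needed.
3 colors suffice: color 1 → {v2, v3, v8, v9}; color 2 → {v1, v4, v6, v7}; color 3 → {v5}. Each edge has distinct colors on its endpoints.

3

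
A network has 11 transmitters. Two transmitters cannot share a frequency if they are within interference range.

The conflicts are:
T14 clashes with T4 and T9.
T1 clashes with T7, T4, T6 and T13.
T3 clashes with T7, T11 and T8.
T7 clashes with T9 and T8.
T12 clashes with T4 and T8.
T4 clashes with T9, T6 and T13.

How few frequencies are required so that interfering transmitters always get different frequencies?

T3, T7, T8 pairwise conflict, so at least 3 frequencies are needed.
3 frequencies suffice: frequency 1 → {T7, T4, T11}; frequency 2 → {T1, T3, T12, T9}; frequency 3 → {T14, T6, T8, T13}. Each listed conflict is separated.

3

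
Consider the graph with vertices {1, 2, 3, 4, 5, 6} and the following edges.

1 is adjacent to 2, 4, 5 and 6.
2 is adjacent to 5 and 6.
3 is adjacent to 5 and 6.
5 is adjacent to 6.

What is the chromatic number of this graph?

1, 2, 5, 6 are mutually adjacent (a clique of size 4), so at least 4 colors are needed.
4 colors suffice: color a → {4, 5}; color b → {1, 3}; color c → {6}; color d → {2}. Every edge joins two different colors.

4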